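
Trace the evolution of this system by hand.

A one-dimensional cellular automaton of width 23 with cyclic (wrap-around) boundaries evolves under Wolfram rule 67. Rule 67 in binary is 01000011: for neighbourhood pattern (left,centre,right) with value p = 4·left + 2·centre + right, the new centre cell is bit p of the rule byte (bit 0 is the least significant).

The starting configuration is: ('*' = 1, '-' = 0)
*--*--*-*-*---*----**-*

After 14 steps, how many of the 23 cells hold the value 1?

0) *--*--*-*-*---*----**-*
1) *-*--*------**--***-*--
2) ----*--*****-*-*--*---*
3) -***--*----*-----*--**-
4) *--*-*--***--****--*-*-
5) --*----*--*-*---*-*----
6) **--***--*----**----***
7) -*-*--*-*--***-*-***---
8) *----*----*--*-----*-**
9) *-***--***--*--****----
10) ----*-*--*-*--*---*-***
11) -***----*----*--**----*
12) ---*-***--***--*-*-***-
13) ***----*-*--*-*------*-
14) --*-***----*----*****--

10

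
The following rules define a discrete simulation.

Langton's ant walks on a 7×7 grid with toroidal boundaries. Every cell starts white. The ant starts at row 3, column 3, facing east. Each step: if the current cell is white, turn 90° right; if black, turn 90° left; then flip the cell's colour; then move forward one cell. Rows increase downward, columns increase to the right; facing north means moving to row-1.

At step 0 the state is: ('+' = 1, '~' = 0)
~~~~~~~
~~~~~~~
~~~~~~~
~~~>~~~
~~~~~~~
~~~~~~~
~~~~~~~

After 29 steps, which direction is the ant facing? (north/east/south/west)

south

step 0: ~~~~~~~
~~~~~~~
~~~~~~~
~~~>~~~
~~~~~~~
~~~~~~~
~~~~~~~
step 1: ~~~~~~~
~~~~~~~
~~~~~~~
~~~+~~~
~~~v~~~
~~~~~~~
~~~~~~~
step 2: ~~~~~~~
~~~~~~~
~~~~~~~
~~~+~~~
~~<+~~~
~~~~~~~
~~~~~~~
step 3: ~~~~~~~
~~~~~~~
~~~~~~~
~~^+~~~
~~++~~~
~~~~~~~
~~~~~~~
step 4: ~~~~~~~
~~~~~~~
~~~~~~~
~~+>~~~
~~++~~~
~~~~~~~
~~~~~~~
step 5: ~~~~~~~
~~~~~~~
~~~^~~~
~~+~~~~
~~++~~~
~~~~~~~
~~~~~~~
step 6: ~~~~~~~
~~~~~~~
~~~+>~~
~~+~~~~
~~++~~~
~~~~~~~
~~~~~~~
step 7: ~~~~~~~
~~~~~~~
~~~++~~
~~+~v~~
~~++~~~
~~~~~~~
~~~~~~~
step 8: ~~~~~~~
~~~~~~~
~~~++~~
~~+<+~~
~~++~~~
~~~~~~~
~~~~~~~
step 9: ~~~~~~~
~~~~~~~
~~~^+~~
~~+++~~
~~++~~~
~~~~~~~
~~~~~~~
step 10: ~~~~~~~
~~~~~~~
~~<~+~~
~~+++~~
~~++~~~
~~~~~~~
~~~~~~~
step 11: ~~~~~~~
~~^~~~~
~~+~+~~
~~+++~~
~~++~~~
~~~~~~~
~~~~~~~
step 12: ~~~~~~~
~~+>~~~
~~+~+~~
~~+++~~
~~++~~~
~~~~~~~
~~~~~~~
step 13: ~~~~~~~
~~++~~~
~~+v+~~
~~+++~~
~~++~~~
~~~~~~~
~~~~~~~
step 14: ~~~~~~~
~~++~~~
~~<++~~
~~+++~~
~~++~~~
~~~~~~~
~~~~~~~
step 15: ~~~~~~~
~~++~~~
~~~++~~
~~v++~~
~~++~~~
~~~~~~~
~~~~~~~
step 16: ~~~~~~~
~~++~~~
~~~++~~
~~~>+~~
~~++~~~
~~~~~~~
~~~~~~~
step 17: ~~~~~~~
~~++~~~
~~~^+~~
~~~~+~~
~~++~~~
~~~~~~~
~~~~~~~
step 18: ~~~~~~~
~~++~~~
~~<~+~~
~~~~+~~
~~++~~~
~~~~~~~
~~~~~~~
step 19: ~~~~~~~
~~^+~~~
~~+~+~~
~~~~+~~
~~++~~~
~~~~~~~
~~~~~~~
step 20: ~~~~~~~
~<~+~~~
~~+~+~~
~~~~+~~
~~++~~~
~~~~~~~
~~~~~~~
step 21: ~^~~~~~
~+~+~~~
~~+~+~~
~~~~+~~
~~++~~~
~~~~~~~
~~~~~~~
step 22: ~+>~~~~
~+~+~~~
~~+~+~~
~~~~+~~
~~++~~~
~~~~~~~
~~~~~~~
step 23: ~++~~~~
~+v+~~~
~~+~+~~
~~~~+~~
~~++~~~
~~~~~~~
~~~~~~~
step 24: ~++~~~~
~<++~~~
~~+~+~~
~~~~+~~
~~++~~~
~~~~~~~
~~~~~~~
step 25: ~++~~~~
~~++~~~
~v+~+~~
~~~~+~~
~~++~~~
~~~~~~~
~~~~~~~
step 26: ~++~~~~
~~++~~~
<++~+~~
~~~~+~~
~~++~~~
~~~~~~~
~~~~~~~
step 27: ~++~~~~
^~++~~~
+++~+~~
~~~~+~~
~~++~~~
~~~~~~~
~~~~~~~
step 28: ~++~~~~
+>++~~~
+++~+~~
~~~~+~~
~~++~~~
~~~~~~~
~~~~~~~
step 29: ~++~~~~
++++~~~
+v+~+~~
~~~~+~~
~~++~~~
~~~~~~~
~~~~~~~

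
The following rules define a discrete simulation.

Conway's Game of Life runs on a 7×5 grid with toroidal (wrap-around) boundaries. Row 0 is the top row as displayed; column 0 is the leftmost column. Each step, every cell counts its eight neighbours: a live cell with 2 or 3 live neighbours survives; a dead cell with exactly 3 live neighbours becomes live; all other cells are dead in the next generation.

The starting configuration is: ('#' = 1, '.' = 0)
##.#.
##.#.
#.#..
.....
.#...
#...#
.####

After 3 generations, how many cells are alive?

k=0  ##.#.
##.#.
#.#..
.....
.#...
#...#
.####
k=1  .....
...#.
#.#.#
.#...
#....
....#
.....
k=2  .....
...##
#####
.#..#
#....
.....
.....
k=3  .....
.#...
.#...
.....
#....
.....
.....

3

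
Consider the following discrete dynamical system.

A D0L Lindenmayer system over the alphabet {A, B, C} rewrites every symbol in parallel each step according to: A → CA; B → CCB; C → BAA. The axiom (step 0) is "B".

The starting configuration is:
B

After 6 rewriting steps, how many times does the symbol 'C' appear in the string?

130

[0] B
[1] CCB
[2] BAABAACCB
[3] CCBCACACCBCACABAABAACCB
[4] BAABAACCBBAACABAACABAABAACCBBAACABAACACCBCACACCBCACABAABAACCB
[5] CCBCACACCBCACABAABAACCBCCBCACABAACACCBCACABAACACCBCACACCBC…BAACCBBAACABAACABAABAACCBBAACABAACACCBCACACCBCACABAABAACCB  (len 155)
[6] BAABAACCBBAACABAACABAABAACCBBAACABAACACCBCACACCBCACABAABAA…BAACCBBAACABAACABAABAACCBBAACABAACACCBCACACCBCACABAABAACCB  (len 401)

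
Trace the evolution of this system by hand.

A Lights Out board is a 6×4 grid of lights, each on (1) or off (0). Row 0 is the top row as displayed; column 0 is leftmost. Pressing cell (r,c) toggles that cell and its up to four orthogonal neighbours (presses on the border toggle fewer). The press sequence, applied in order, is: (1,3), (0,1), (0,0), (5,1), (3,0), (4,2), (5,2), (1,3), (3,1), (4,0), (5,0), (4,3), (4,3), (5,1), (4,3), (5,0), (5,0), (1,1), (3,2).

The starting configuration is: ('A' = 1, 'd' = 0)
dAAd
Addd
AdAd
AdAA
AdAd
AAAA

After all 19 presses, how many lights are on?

10

step 0: dAAd
Addd
AdAd
AdAA
AdAd
AAAA
step 1: dAAA
AdAA
AdAA
AdAA
AdAd
AAAA
step 2: AddA
AAAA
AdAA
AdAA
AdAd
AAAA
step 3: dAdA
dAAA
AdAA
AdAA
AdAd
AAAA
step 4: dAdA
dAAA
AdAA
AdAA
AAAd
dddA
step 5: dAdA
dAAA
ddAA
dAAA
dAAd
dddA
step 6: dAdA
dAAA
ddAA
dAdA
dddA
ddAA
step 7: dAdA
dAAA
ddAA
dAdA
ddAA
dAdd
step 8: dAdd
dAdd
ddAd
dAdA
ddAA
dAdd
step 9: dAdd
dAdd
dAAd
AdAA
dAAA
dAdd
step 10: dAdd
dAdd
dAAd
ddAA
AdAA
AAdd
step 11: dAdd
dAdd
dAAd
ddAA
ddAA
dddd
step 12: dAdd
dAdd
dAAd
ddAd
dddd
dddA
step 13: dAdd
dAdd
dAAd
ddAA
ddAA
dddd
step 14: dAdd
dAdd
dAAd
ddAA
dAAA
AAAd
step 15: dAdd
dAdd
dAAd
ddAd
dAdd
AAAA
step 16: dAdd
dAdd
dAAd
ddAd
AAdd
ddAA
step 17: dAdd
dAdd
dAAd
ddAd
dAdd
AAAA
step 18: dddd
AdAd
ddAd
ddAd
dAdd
AAAA
step 19: dddd
AdAd
dddd
dAdA
dAAd
AAAA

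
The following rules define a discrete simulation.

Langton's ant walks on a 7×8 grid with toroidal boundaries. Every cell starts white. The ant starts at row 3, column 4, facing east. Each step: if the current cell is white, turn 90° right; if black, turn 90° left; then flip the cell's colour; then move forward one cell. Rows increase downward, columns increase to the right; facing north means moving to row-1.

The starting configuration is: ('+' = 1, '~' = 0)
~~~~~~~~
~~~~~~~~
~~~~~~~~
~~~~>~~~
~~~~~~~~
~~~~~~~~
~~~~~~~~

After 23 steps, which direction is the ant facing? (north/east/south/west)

t=0: ~~~~~~~~
~~~~~~~~
~~~~~~~~
~~~~>~~~
~~~~~~~~
~~~~~~~~
~~~~~~~~
t=1: ~~~~~~~~
~~~~~~~~
~~~~~~~~
~~~~+~~~
~~~~v~~~
~~~~~~~~
~~~~~~~~
t=2: ~~~~~~~~
~~~~~~~~
~~~~~~~~
~~~~+~~~
~~~<+~~~
~~~~~~~~
~~~~~~~~
t=3: ~~~~~~~~
~~~~~~~~
~~~~~~~~
~~~^+~~~
~~~++~~~
~~~~~~~~
~~~~~~~~
t=4: ~~~~~~~~
~~~~~~~~
~~~~~~~~
~~~+>~~~
~~~++~~~
~~~~~~~~
~~~~~~~~
t=5: ~~~~~~~~
~~~~~~~~
~~~~^~~~
~~~+~~~~
~~~++~~~
~~~~~~~~
~~~~~~~~
t=6: ~~~~~~~~
~~~~~~~~
~~~~+>~~
~~~+~~~~
~~~++~~~
~~~~~~~~
~~~~~~~~
t=7: ~~~~~~~~
~~~~~~~~
~~~~++~~
~~~+~v~~
~~~++~~~
~~~~~~~~
~~~~~~~~
t=8: ~~~~~~~~
~~~~~~~~
~~~~++~~
~~~+<+~~
~~~++~~~
~~~~~~~~
~~~~~~~~
t=9: ~~~~~~~~
~~~~~~~~
~~~~^+~~
~~~+++~~
~~~++~~~
~~~~~~~~
~~~~~~~~
t=10: ~~~~~~~~
~~~~~~~~
~~~<~+~~
~~~+++~~
~~~++~~~
~~~~~~~~
~~~~~~~~
t=11: ~~~~~~~~
~~~^~~~~
~~~+~+~~
~~~+++~~
~~~++~~~
~~~~~~~~
~~~~~~~~
t=12: ~~~~~~~~
~~~+>~~~
~~~+~+~~
~~~+++~~
~~~++~~~
~~~~~~~~
~~~~~~~~
t=13: ~~~~~~~~
~~~++~~~
~~~+v+~~
~~~+++~~
~~~++~~~
~~~~~~~~
~~~~~~~~
t=14: ~~~~~~~~
~~~++~~~
~~~<++~~
~~~+++~~
~~~++~~~
~~~~~~~~
~~~~~~~~
t=15: ~~~~~~~~
~~~++~~~
~~~~++~~
~~~v++~~
~~~++~~~
~~~~~~~~
~~~~~~~~
t=16: ~~~~~~~~
~~~++~~~
~~~~++~~
~~~~>+~~
~~~++~~~
~~~~~~~~
~~~~~~~~
t=17: ~~~~~~~~
~~~++~~~
~~~~^+~~
~~~~~+~~
~~~++~~~
~~~~~~~~
~~~~~~~~
t=18: ~~~~~~~~
~~~++~~~
~~~<~+~~
~~~~~+~~
~~~++~~~
~~~~~~~~
~~~~~~~~
t=19: ~~~~~~~~
~~~^+~~~
~~~+~+~~
~~~~~+~~
~~~++~~~
~~~~~~~~
~~~~~~~~
t=20: ~~~~~~~~
~~<~+~~~
~~~+~+~~
~~~~~+~~
~~~++~~~
~~~~~~~~
~~~~~~~~
t=21: ~~^~~~~~
~~+~+~~~
~~~+~+~~
~~~~~+~~
~~~++~~~
~~~~~~~~
~~~~~~~~
t=22: ~~+>~~~~
~~+~+~~~
~~~+~+~~
~~~~~+~~
~~~++~~~
~~~~~~~~
~~~~~~~~
t=23: ~~++~~~~
~~+v+~~~
~~~+~+~~
~~~~~+~~
~~~++~~~
~~~~~~~~
~~~~~~~~

south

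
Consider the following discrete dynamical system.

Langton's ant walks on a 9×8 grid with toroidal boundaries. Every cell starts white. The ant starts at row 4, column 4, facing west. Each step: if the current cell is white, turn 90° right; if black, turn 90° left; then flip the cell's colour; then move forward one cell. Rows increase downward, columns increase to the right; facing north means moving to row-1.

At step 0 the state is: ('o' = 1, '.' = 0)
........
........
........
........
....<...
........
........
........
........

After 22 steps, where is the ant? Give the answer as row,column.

7,5

[0] ........
........
........
........
....<...
........
........
........
........
[1] ........
........
........
....^...
....o...
........
........
........
........
[2] ........
........
........
....o>..
....o...
........
........
........
........
[3] ........
........
........
....oo..
....ov..
........
........
........
........
[4] ........
........
........
....oo..
....<o..
........
........
........
........
[5] ........
........
........
....oo..
.....o..
....v...
........
........
........
[6] ........
........
........
....oo..
.....o..
...<o...
........
........
........
[7] ........
........
........
....oo..
...^.o..
...oo...
........
........
........
[8] ........
........
........
....oo..
...o>o..
...oo...
........
........
........
[9] ........
........
........
....oo..
...ooo..
...ov...
........
........
........
[10] ........
........
........
....oo..
...ooo..
...o.>..
........
........
........
[11] ........
........
........
....oo..
...ooo..
...o.o..
.....v..
........
........
[12] ........
........
........
....oo..
...ooo..
...o.o..
....<o..
........
........
[13] ........
........
........
....oo..
...ooo..
...o^o..
....oo..
........
........
[14] ........
........
........
....oo..
...ooo..
...oo>..
....oo..
........
........
[15] ........
........
........
....oo..
...oo^..
...oo...
....oo..
........
........
[16] ........
........
........
....oo..
...o<...
...oo...
....oo..
........
........
[17] ........
........
........
....oo..
...o....
...ov...
....oo..
........
........
[18] ........
........
........
....oo..
...o....
...o.>..
....oo..
........
........
[19] ........
........
........
....oo..
...o....
...o.o..
....ov..
........
........
[20] ........
........
........
....oo..
...o....
...o.o..
....o.>.
........
........
[21] ........
........
........
....oo..
...o....
...o.o..
....o.o.
......v.
........
[22] ........
........
........
....oo..
...o....
...o.o..
....o.o.
.....<o.
........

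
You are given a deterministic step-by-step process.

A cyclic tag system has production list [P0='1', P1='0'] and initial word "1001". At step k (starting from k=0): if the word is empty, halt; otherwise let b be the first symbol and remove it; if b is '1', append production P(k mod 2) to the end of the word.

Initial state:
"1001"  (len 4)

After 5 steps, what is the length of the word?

2

[0] "1001"  (len 4)
[1] "0011"  (len 4)
[2] "011"  (len 3)
[3] "11"  (len 2)
[4] "10"  (len 2)
[5] "01"  (len 2)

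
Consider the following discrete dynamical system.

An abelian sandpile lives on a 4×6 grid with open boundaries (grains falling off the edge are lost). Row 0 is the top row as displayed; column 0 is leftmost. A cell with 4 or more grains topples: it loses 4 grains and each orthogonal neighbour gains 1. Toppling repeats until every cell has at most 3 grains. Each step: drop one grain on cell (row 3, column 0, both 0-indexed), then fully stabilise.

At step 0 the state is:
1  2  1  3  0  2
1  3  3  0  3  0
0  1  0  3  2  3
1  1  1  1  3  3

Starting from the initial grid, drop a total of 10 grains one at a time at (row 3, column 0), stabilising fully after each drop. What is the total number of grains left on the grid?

0) 1  2  1  3  0  2
1  3  3  0  3  0
0  1  0  3  2  3
1  1  1  1  3  3
1) 1  2  1  3  0  2
1  3  3  0  3  0
0  1  0  3  2  3
2  1  1  1  3  3
2) 1  2  1  3  0  2
1  3  3  0  3  0
0  1  0  3  2  3
3  1  1  1  3  3
3) 1  2  1  3  0  2
1  3  3  0  3  0
1  1  0  3  2  3
0  2  1  1  3  3
4) 1  2  1  3  0  2
1  3  3  0  3  0
1  1  0  3  2  3
1  2  1  1  3  3
5) 1  2  1  3  0  2
1  3  3  0  3  0
1  1  0  3  2  3
2  2  1  1  3  3
6) 1  2  1  3  0  2
1  3  3  0  3  0
1  1  0  3  2  3
3  2  1  1  3  3
7) 1  2  1  3  0  2
1  3  3  0  3  0
2  1  0  3  2  3
0  3  1  1  3  3
8) 1  2  1  3  0  2
1  3  3  0  3  0
2  1  0  3  2  3
1  3  1  1  3  3
9) 1  2  1  3  0  2
1  3  3  0  3  0
2  1  0  3  2  3
2  3  1  1  3  3
10) 1  2  1  3  0  2
1  3  3  0  3  0
2  1  0  3  2  3
3  3  1  1  3  3

44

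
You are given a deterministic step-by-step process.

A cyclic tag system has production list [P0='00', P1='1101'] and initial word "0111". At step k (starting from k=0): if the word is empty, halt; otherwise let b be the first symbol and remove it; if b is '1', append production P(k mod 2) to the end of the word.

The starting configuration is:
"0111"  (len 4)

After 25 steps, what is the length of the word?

0) "0111"  (len 4)
1) "111"  (len 3)
2) "111101"  (len 6)
3) "1110100"  (len 7)
4) "1101001101"  (len 10)
5) "10100110100"  (len 11)
6) "01001101001101"  (len 14)
7) "1001101001101"  (len 13)
8) "0011010011011101"  (len 16)
9) "011010011011101"  (len 15)
10) "11010011011101"  (len 14)
11) "101001101110100"  (len 15)
12) "010011011101001101"  (len 18)
13) "10011011101001101"  (len 17)
14) "00110111010011011101"  (len 20)
15) "0110111010011011101"  (len 19)
16) "110111010011011101"  (len 18)
17) "1011101001101110100"  (len 19)
18) "0111010011011101001101"  (len 22)
19) "111010011011101001101"  (len 21)
20) "110100110111010011011101"  (len 24)
21) "1010011011101001101110100"  (len 25)
22) "0100110111010011011101001101"  (len 28)
23) "100110111010011011101001101"  (len 27)
24) "001101110100110111010011011101"  (len 30)
25) "01101110100110111010011011101"  (len 29)

29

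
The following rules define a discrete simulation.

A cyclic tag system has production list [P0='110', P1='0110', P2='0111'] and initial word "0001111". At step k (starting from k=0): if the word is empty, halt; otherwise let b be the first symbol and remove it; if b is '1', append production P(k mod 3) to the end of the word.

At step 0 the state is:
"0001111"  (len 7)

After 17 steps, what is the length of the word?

26

k=0  "0001111"  (len 7)
k=1  "001111"  (len 6)
k=2  "01111"  (len 5)
k=3  "1111"  (len 4)
k=4  "111110"  (len 6)
k=5  "111100110"  (len 9)
k=6  "111001100111"  (len 12)
k=7  "11001100111110"  (len 14)
k=8  "10011001111100110"  (len 17)
k=9  "00110011111001100111"  (len 20)
k=10  "0110011111001100111"  (len 19)
k=11  "110011111001100111"  (len 18)
k=12  "100111110011001110111"  (len 21)
k=13  "00111110011001110111110"  (len 23)
k=14  "0111110011001110111110"  (len 22)
k=15  "111110011001110111110"  (len 21)
k=16  "11110011001110111110110"  (len 23)
k=17  "11100110011101111101100110"  (len 26)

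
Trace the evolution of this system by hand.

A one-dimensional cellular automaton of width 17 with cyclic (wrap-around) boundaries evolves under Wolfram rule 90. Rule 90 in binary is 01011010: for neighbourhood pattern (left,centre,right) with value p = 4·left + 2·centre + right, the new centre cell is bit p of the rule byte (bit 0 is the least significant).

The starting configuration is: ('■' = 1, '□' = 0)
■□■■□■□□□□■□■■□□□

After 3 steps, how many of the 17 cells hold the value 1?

8

k=0  ■□■■□■□□□□■□■■□□□
k=1  □□■■□□■□□■□□■■■□■
k=2  ■■■■■■□■■□■■■□■□□
k=3  ■□□□□■□■■□■□■□□■■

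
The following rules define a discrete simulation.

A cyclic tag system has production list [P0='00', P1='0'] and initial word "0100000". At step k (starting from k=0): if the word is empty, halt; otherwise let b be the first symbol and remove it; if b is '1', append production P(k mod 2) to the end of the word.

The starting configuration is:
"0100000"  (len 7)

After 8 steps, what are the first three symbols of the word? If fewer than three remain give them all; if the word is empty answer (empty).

step 0: "0100000"  (len 7)
step 1: "100000"  (len 6)
step 2: "000000"  (len 6)
step 3: "00000"  (len 5)
step 4: "0000"  (len 4)
step 5: "000"  (len 3)
step 6: "00"  (len 2)
step 7: "0"  (len 1)
step 8: (halted — word empty)

(empty)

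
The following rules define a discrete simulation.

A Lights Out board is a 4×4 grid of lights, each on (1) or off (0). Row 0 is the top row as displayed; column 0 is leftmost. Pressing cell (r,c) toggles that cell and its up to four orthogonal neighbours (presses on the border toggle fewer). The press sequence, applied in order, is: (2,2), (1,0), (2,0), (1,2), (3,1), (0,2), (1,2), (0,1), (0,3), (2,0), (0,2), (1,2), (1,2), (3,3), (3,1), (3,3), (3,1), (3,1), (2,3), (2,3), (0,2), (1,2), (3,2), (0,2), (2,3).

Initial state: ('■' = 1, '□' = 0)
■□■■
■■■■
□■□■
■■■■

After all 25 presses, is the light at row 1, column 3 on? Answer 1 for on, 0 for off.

0

t=0: ■□■■
■■■■
□■□■
■■■■
t=1: ■□■■
■■□■
□□■□
■■□■
t=2: □□■■
□□□■
■□■□
■■□■
t=3: □□■■
■□□■
□■■□
□■□■
t=4: □□□■
■■■□
□■□□
□■□■
t=5: □□□■
■■■□
□□□□
■□■■
t=6: □■■□
■■□□
□□□□
■□■■
t=7: □■□□
■□■■
□□■□
■□■■
t=8: ■□■□
■■■■
□□■□
■□■■
t=9: ■□□■
■■■□
□□■□
■□■■
t=10: ■□□■
□■■□
■■■□
□□■■
t=11: ■■■□
□■□□
■■■□
□□■■
t=12: ■■□□
□□■■
■■□□
□□■■
t=13: ■■■□
□■□□
■■■□
□□■■
t=14: ■■■□
□■□□
■■■■
□□□□
t=15: ■■■□
□■□□
■□■■
■■■□
t=16: ■■■□
□■□□
■□■□
■■□■
t=17: ■■■□
□■□□
■■■□
□□■■
t=18: ■■■□
□■□□
■□■□
■■□■
t=19: ■■■□
□■□■
■□□■
■■□□
t=20: ■■■□
□■□□
■□■□
■■□■
t=21: ■□□■
□■■□
■□■□
■■□■
t=22: ■□■■
□□□■
■□□□
■■□■
t=23: ■□■■
□□□■
■□■□
■□■□
t=24: ■■□□
□□■■
■□■□
■□■□
t=25: ■■□□
□□■□
■□□■
■□■■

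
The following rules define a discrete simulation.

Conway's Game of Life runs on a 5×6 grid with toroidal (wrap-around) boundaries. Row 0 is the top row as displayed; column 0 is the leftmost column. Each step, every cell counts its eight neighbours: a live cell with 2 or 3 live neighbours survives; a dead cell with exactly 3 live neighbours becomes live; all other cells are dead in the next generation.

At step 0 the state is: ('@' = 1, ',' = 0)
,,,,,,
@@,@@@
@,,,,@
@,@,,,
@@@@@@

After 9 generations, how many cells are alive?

6

[0] ,,,,,,
@@,@@@
@,,,,@
@,@,,,
@@@@@@
[1] ,,,,,,
,@,,@,
,,@@,,
,,@,,,
@,@@@@
[2] @@@,,,
,,@@,,
,@@@,,
,,,,,@
,@@@@@
[3] @,,,,@
@,,,,,
,@,@@,
,,,,,@
,,,@@@
[4] @,,,,,
@@,,@,
@,,,@@
@,@,,@
,,,,,,
[5] @@,,,@
,@,,@,
,,,@@,
@@,,@,
@@,,,@
[6] ,,@,@,
,@@@@,
@@@@@,
,@@@@,
,,@,@,
[7] ,,,,@@
@,,,,,
@,,,,,
@,,,,,
,,,,@@
[8] @,,,@,
@,,,,,
@@,,,@
@,,,,,
@,,,@,
[9] @@,,,,
,,,,,,
,@,,,@
,,,,,,
@@,,,,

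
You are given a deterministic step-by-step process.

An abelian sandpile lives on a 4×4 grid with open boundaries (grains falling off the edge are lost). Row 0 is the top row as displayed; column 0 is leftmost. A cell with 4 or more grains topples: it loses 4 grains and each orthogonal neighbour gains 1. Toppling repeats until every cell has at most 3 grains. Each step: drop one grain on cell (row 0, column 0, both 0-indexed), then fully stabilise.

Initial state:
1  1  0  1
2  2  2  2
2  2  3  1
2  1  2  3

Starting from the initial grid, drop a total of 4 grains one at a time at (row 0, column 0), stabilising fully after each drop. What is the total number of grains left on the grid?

29

t=0: 1  1  0  1
2  2  2  2
2  2  3  1
2  1  2  3
t=1: 2  1  0  1
2  2  2  2
2  2  3  1
2  1  2  3
t=2: 3  1  0  1
2  2  2  2
2  2  3  1
2  1  2  3
t=3: 0  2  0  1
3  2  2  2
2  2  3  1
2  1  2  3
t=4: 1  2  0  1
3  2  2  2
2  2  3  1
2  1  2  3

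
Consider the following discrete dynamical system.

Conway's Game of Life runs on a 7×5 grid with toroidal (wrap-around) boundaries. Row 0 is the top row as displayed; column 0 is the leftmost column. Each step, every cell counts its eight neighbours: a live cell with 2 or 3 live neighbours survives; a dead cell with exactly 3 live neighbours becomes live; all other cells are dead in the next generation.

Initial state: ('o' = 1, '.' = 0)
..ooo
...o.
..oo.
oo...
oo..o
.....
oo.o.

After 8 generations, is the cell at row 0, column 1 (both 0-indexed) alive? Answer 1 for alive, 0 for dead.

k=0  ..ooo
...o.
..oo.
oo...
oo..o
.....
oo.o.
k=1  oo...
.....
.oooo
...o.
.o..o
..o..
oo.o.
k=2  ooo.o
...oo
..ooo
.o...
..oo.
..ooo
o...o
k=3  .oo..
.....
o.o.o
.o..o
.o..o
ooo..
.....
k=4  .....
o.oo.
oo.oo
.oo.o
...oo
ooo..
o....
k=5  .o..o
o.oo.
.....
.o...
....o
oooo.
o....
k=6  .oooo
ooooo
.oo..
.....
...oo
oooo.
...o.
k=7  .....
.....
....o
..oo.
oo.oo
oo...
.....
k=8  .....
.....
...o.
.oo..
...o.
.oo..
.....

0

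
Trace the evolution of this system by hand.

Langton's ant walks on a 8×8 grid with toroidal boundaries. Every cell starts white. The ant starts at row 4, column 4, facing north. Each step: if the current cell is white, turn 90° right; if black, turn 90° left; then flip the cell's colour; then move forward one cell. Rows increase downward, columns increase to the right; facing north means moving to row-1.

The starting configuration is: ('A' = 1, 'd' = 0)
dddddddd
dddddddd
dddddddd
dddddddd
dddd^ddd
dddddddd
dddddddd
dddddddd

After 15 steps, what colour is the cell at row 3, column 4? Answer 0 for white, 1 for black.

1

k=0  dddddddd
dddddddd
dddddddd
dddddddd
dddd^ddd
dddddddd
dddddddd
dddddddd
k=1  dddddddd
dddddddd
dddddddd
dddddddd
ddddA>dd
dddddddd
dddddddd
dddddddd
k=2  dddddddd
dddddddd
dddddddd
dddddddd
ddddAAdd
dddddvdd
dddddddd
dddddddd
k=3  dddddddd
dddddddd
dddddddd
dddddddd
ddddAAdd
dddd<Add
dddddddd
dddddddd
k=4  dddddddd
dddddddd
dddddddd
dddddddd
dddd^Add
ddddAAdd
dddddddd
dddddddd
k=5  dddddddd
dddddddd
dddddddd
dddddddd
ddd<dAdd
ddddAAdd
dddddddd
dddddddd
k=6  dddddddd
dddddddd
dddddddd
ddd^dddd
dddAdAdd
ddddAAdd
dddddddd
dddddddd
k=7  dddddddd
dddddddd
dddddddd
dddA>ddd
dddAdAdd
ddddAAdd
dddddddd
dddddddd
k=8  dddddddd
dddddddd
dddddddd
dddAAddd
dddAvAdd
ddddAAdd
dddddddd
dddddddd
k=9  dddddddd
dddddddd
dddddddd
dddAAddd
ddd<AAdd
ddddAAdd
dddddddd
dddddddd
k=10  dddddddd
dddddddd
dddddddd
dddAAddd
ddddAAdd
dddvAAdd
dddddddd
dddddddd
k=11  dddddddd
dddddddd
dddddddd
dddAAddd
ddddAAdd
dd<AAAdd
dddddddd
dddddddd
k=12  dddddddd
dddddddd
dddddddd
dddAAddd
dd^dAAdd
ddAAAAdd
dddddddd
dddddddd
k=13  dddddddd
dddddddd
dddddddd
dddAAddd
ddA>AAdd
ddAAAAdd
dddddddd
dddddddd
k=14  dddddddd
dddddddd
dddddddd
dddAAddd
ddAAAAdd
ddAvAAdd
dddddddd
dddddddd
k=15  dddddddd
dddddddd
dddddddd
dddAAddd
ddAAAAdd
ddAd>Add
dddddddd
dddddddd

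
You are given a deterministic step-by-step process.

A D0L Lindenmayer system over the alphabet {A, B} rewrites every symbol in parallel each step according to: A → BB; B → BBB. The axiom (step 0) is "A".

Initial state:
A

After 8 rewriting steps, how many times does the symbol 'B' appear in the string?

4374

0) A
1) BB
2) BBBBBB
3) BBBBBBBBBBBBBBBBBB
4) BBBBBBBBBBBBBBBBBBBBBBBBBBBBBBBBBBBBBBBBBBBBBBBBBBBBBB
5) BBBBBBBBBBBBBBBBBBBBBBBBBBBBBBBBBBBBBBBBBBBBBBBBBBBBBBBBBB…BBBBBBBBBBBBBBBBBBBBBBBBBBBBBBBBBBBBBBBBBBBBBBBBBBBBBBBBBB  (len 162)
6) BBBBBBBBBBBBBBBBBBBBBBBBBBBBBBBBBBBBBBBBBBBBBBBBBBBBBBBBBB…BBBBBBBBBBBBBBBBBBBBBBBBBBBBBBBBBBBBBBBBBBBBBBBBBBBBBBBBBB  (len 486)
7) BBBBBBBBBBBBBBBBBBBBBBBBBBBBBBBBBBBBBBBBBBBBBBBBBBBBBBBBBB…BBBBBBBBBBBBBBBBBBBBBBBBBBBBBBBBBBBBBBBBBBBBBBBBBBBBBBBBBB  (len 1458)
8) BBBBBBBBBBBBBBBBBBBBBBBBBBBBBBBBBBBBBBBBBBBBBBBBBBBBBBBBBB…BBBBBBBBBBBBBBBBBBBBBBBBBBBBBBBBBBBBBBBBBBBBBBBBBBBBBBBBBB  (len 4374)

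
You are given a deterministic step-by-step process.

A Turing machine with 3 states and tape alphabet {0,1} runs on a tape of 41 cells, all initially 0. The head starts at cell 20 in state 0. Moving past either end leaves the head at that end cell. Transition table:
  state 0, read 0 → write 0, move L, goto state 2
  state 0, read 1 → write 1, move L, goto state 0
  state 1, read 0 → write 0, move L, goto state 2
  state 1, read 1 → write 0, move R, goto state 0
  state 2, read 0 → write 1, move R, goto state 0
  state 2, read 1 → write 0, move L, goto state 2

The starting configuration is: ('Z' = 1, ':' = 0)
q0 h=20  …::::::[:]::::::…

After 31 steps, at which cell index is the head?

9

gen 0: q0 h=20  …::::::[:]::::::…
gen 1: q2 h=19  …::::::[:]::::::…
gen 2: q0 h=20  …:::::Z[:]::::::…
gen 3: q2 h=19  …::::::[Z]::::::…
gen 4: q2 h=18  …::::::[:]::::::…
gen 5: q0 h=19  …:::::Z[:]::::::…
gen 6: q2 h=18  …::::::[Z]::::::…
gen 7: q2 h=17  …::::::[:]::::::…
gen 8: q0 h=18  …:::::Z[:]::::::…
gen 9: q2 h=17  …::::::[Z]::::::…
gen 10: q2 h=16  …::::::[:]::::::…
gen 11: q0 h=17  …:::::Z[:]::::::…
gen 12: q2 h=16  …::::::[Z]::::::…
gen 13: q2 h=15  …::::::[:]::::::…
gen 14: q0 h=16  …:::::Z[:]::::::…
gen 15: q2 h=15  …::::::[Z]::::::…
gen 16: q2 h=14  …::::::[:]::::::…
gen 17: q0 h=15  …:::::Z[:]::::::…
gen 18: q2 h=14  …::::::[Z]::::::…
gen 19: q2 h=13  …::::::[:]::::::…
gen 20: q0 h=14  …:::::Z[:]::::::…
gen 21: q2 h=13  …::::::[Z]::::::…
gen 22: q2 h=12  …::::::[:]::::::…
gen 23: q0 h=13  …:::::Z[:]::::::…
gen 24: q2 h=12  …::::::[Z]::::::…
gen 25: q2 h=11  …::::::[:]::::::…
gen 26: q0 h=12  …:::::Z[:]::::::…
gen 27: q2 h=11  …::::::[Z]::::::…
gen 28: q2 h=10  …::::::[:]::::::…
gen 29: q0 h=11  …:::::Z[:]::::::…
gen 30: q2 h=10  …::::::[Z]::::::…
gen 31: q2 h= 9  …::::::[:]::::::…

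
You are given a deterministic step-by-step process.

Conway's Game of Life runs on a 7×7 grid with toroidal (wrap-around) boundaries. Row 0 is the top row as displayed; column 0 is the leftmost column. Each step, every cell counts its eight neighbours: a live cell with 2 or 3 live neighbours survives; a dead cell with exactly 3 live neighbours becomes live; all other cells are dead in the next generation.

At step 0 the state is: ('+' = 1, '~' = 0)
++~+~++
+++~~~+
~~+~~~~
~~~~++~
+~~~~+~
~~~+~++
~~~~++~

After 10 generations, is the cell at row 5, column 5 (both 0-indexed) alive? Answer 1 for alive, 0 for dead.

0

k=0  ++~+~++
+++~~~+
~~+~~~~
~~~~++~
+~~~~+~
~~~+~++
~~~~++~
k=1  ~~~+~~~
~~~+~+~
+~++~++
~~~~+++
~~~~~~~
~~~~~~~
~~++~~~
k=2  ~~~+~~~
~~~+~+~
+~++~~~
+~~++~~
~~~~~+~
~~~~~~~
~~++~~~
k=3  ~~~+~~~
~~~+~~~
~++~~~+
~++++~+
~~~~+~~
~~~~~~~
~~++~~~
k=4  ~~~++~~
~~~+~~~
~+~~++~
~+~~+~~
~~+~++~
~~~+~~~
~~++~~~
k=5  ~~~~+~~
~~++~+~
~~++++~
~++~~~~
~~+~++~
~~~~~~~
~~+~~~~
k=6  ~~+~+~~
~~+~~+~
~~~~~+~
~+~~~~~
~+++~~~
~~~+~~~
~~~~~~~
k=7  ~~~+~~~
~~~+++~
~~~~~~~
~+~~~~~
~+~+~~~
~~~+~~~
~~~+~~~
k=8  ~~++~~~
~~~++~~
~~~~+~~
~~+~~~~
~~~~~~~
~~~++~~
~~+++~~
k=9  ~~~~~~~
~~+~+~~
~~~~+~~
~~~~~~~
~~~+~~~
~~+~+~~
~~~~~~~
k=10  ~~~~~~~
~~~+~~~
~~~+~~~
~~~~~~~
~~~+~~~
~~~+~~~
~~~~~~~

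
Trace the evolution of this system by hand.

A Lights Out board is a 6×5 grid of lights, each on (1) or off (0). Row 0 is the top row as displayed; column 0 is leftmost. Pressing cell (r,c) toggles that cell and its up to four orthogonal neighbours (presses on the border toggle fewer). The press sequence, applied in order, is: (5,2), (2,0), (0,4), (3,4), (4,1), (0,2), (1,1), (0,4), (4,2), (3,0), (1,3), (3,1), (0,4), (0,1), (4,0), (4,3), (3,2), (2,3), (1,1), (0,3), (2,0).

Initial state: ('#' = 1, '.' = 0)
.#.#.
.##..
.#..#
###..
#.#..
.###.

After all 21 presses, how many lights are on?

k=0  .#.#.
.##..
.#..#
###..
#.#..
.###.
k=1  .#.#.
.##..
.#..#
###..
#....
.....
k=2  .#.#.
###..
#...#
.##..
#....
.....
k=3  .#..#
###.#
#...#
.##..
#....
.....
k=4  .#..#
###.#
#....
.####
#...#
.....
k=5  .#..#
###.#
#....
..###
.##.#
.#...
k=6  ..###
##..#
#....
..###
.##.#
.#...
k=7  .####
..#.#
##...
..###
.##.#
.#...
k=8  .##..
..#..
##...
..###
.##.#
.#...
k=9  .##..
..#..
##...
...##
...##
.##..
k=10  .##..
..#..
.#...
##.##
#..##
.##..
k=11  .###.
...##
.#.#.
##.##
#..##
.##..
k=12  .###.
...##
...#.
..###
##.##
.##..
k=13  .##.#
...#.
...#.
..###
##.##
.##..
k=14  #...#
.#.#.
...#.
..###
##.##
.##..
k=15  #...#
.#.#.
...#.
#.###
...##
###..
k=16  #...#
.#.#.
...#.
#.#.#
..#..
####.
k=17  #...#
.#.#.
..##.
##.##
.....
####.
k=18  #...#
.#...
....#
##..#
.....
####.
k=19  ##..#
#.#..
.#..#
##..#
.....
####.
k=20  ####.
#.##.
.#..#
##..#
.....
####.
k=21  ####.
..##.
#...#
.#..#
.....
####.

14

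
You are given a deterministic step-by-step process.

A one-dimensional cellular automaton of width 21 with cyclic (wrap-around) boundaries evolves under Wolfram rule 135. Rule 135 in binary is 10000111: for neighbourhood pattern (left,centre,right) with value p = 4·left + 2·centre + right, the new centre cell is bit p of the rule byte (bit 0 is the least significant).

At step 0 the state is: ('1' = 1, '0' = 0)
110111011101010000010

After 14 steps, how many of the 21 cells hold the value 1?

gen 0: 110111011101010000010
gen 1: 000010001001010111110
gen 2: 111110111011010011100
gen 3: 011100010000010101001
gen 4: 001001110111110101011
gen 5: 011010100011100101000
gen 6: 100010101101001101011
gen 7: 001110100001010001001
gen 8: 010100101111010111011
gen 9: 010101100110010010000
gen 10: 110100001000110110111
gen 11: 100101111011000000011
gen 12: 001100110000011111101
gen 13: 010001000111101111001
gen 14: 010111011011000110011

12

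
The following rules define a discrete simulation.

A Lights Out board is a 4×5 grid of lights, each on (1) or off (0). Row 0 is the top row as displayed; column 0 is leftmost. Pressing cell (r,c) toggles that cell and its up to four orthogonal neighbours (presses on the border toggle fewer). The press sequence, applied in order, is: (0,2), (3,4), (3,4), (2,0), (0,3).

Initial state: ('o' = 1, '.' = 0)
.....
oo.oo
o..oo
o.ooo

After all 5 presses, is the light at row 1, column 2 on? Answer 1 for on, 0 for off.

0) .....
oo.oo
o..oo
o.ooo
1) .ooo.
ooooo
o..oo
o.ooo
2) .ooo.
ooooo
o..o.
o.o..
3) .ooo.
ooooo
o..oo
o.ooo
4) .ooo.
.oooo
.o.oo
..ooo
5) .o..o
.oo.o
.o.oo
..ooo

1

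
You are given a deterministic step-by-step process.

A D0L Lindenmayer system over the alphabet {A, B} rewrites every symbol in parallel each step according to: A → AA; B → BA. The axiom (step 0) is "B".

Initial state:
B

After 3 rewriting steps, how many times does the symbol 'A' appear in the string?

step 0: B
step 1: BA
step 2: BAAA
step 3: BAAAAAAA

7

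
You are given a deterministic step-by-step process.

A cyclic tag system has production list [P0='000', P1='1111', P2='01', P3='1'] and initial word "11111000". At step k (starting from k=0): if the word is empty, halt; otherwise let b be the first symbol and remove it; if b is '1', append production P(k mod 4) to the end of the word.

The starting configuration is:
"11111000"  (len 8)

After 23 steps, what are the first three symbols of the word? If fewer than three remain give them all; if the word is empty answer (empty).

001

gen 0: "11111000"  (len 8)
gen 1: "1111000000"  (len 10)
gen 2: "1110000001111"  (len 13)
gen 3: "11000000111101"  (len 14)
gen 4: "10000001111011"  (len 14)
gen 5: "0000001111011000"  (len 16)
gen 6: "000001111011000"  (len 15)
gen 7: "00001111011000"  (len 14)
gen 8: "0001111011000"  (len 13)
gen 9: "001111011000"  (len 12)
gen 10: "01111011000"  (len 11)
gen 11: "1111011000"  (len 10)
gen 12: "1110110001"  (len 10)
gen 13: "110110001000"  (len 12)
gen 14: "101100010001111"  (len 15)
gen 15: "0110001000111101"  (len 16)
gen 16: "110001000111101"  (len 15)
gen 17: "10001000111101000"  (len 17)
gen 18: "00010001111010001111"  (len 20)
gen 19: "0010001111010001111"  (len 19)
gen 20: "010001111010001111"  (len 18)
gen 21: "10001111010001111"  (len 17)
gen 22: "00011110100011111111"  (len 20)
gen 23: "0011110100011111111"  (len 19)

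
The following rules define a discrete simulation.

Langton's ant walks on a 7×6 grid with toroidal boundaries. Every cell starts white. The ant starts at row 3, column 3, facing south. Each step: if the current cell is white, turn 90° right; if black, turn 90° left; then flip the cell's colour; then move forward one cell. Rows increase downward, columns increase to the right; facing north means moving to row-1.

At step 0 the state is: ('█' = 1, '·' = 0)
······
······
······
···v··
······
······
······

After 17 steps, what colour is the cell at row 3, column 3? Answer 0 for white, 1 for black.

0) ······
······
······
···v··
······
······
······
1) ······
······
······
··<█··
······
······
······
2) ······
······
··^···
··██··
······
······
······
3) ······
······
··█>··
··██··
······
······
······
4) ······
······
··██··
··█v··
······
······
······
5) ······
······
··██··
··█·>·
······
······
······
6) ······
······
··██··
··█·█·
····v·
······
······
7) ······
······
··██··
··█·█·
···<█·
······
······
8) ······
······
··██··
··█^█·
···██·
······
······
9) ······
······
··██··
··██>·
···██·
······
······
10) ······
······
··██^·
··██··
···██·
······
······
11) ······
······
··███>
··██··
···██·
······
······
12) ······
······
··████
··██·v
···██·
······
······
13) ······
······
··████
··██<█
···██·
······
······
14) ······
······
··██^█
··████
···██·
······
······
15) ······
······
··█<·█
··████
···██·
······
······
16) ······
······
··█··█
··█v██
···██·
······
······
17) ······
······
··█··█
··█·>█
···██·
······
······

0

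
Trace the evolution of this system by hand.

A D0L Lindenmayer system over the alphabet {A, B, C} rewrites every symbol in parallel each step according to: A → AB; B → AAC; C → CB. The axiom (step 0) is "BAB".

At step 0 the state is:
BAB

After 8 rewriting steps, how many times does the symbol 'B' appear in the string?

step 0: BAB
step 1: AACABAAC
step 2: ABABCBABAACABABCB
step 3: ABAACABAACCBAACABAACABABCBABAACABAACCBAAC
step 4: ABAACABABCBABAACABABCBCBAACABABCBABAACABABCBABAACABAACCBAACABAACABABCBABAACABABCBCBAACABABCB
step 5: ABAACABABCBABAACABAACCBAACABAACABABCBABAACABAACCBAACCBAACA…CCBAACABAACABABCBABAACABAACCBAACCBAACABABCBABAACABAACCBAAC  (len 215)
step 6: ABAACABABCBABAACABAACCBAACABAACABABCBABAACABABCBCBAACABABC…BAACABABCBABAACABAACCBAACABAACABABCBABAACABABCBCBAACABABCB  (len 491)
step 7: ABAACABABCBABAACABAACCBAACABAACABABCBABAACABABCBCBAACABABC…CCBAACABAACABABCBABAACABAACCBAACCBAACABABCBABAACABAACCBAAC  (len 1136)
step 8: ABAACABABCBABAACABAACCBAACABAACABABCBABAACABABCBCBAACABABC…BAACABABCBABAACABAACCBAACABAACABABCBABAACABABCBCBAACABABCB  (len 2609)

799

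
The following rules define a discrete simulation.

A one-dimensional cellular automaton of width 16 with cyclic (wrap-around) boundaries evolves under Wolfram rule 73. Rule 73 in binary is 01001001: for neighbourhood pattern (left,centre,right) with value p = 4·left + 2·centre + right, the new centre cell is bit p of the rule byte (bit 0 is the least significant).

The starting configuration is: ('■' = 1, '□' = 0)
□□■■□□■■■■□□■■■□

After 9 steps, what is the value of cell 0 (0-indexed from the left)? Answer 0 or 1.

0) □□■■□□■■■■□□■■■□
1) ■□■■□□■□□■□□■□■□
2) □□■■□□□□□□□□□□□□
3) ■□■■□■■■■■■■■■■■
4) ■□■■□■□□□□□□□□□□
5) □□■■□□□■■■■■■■■□
6) ■□■■□■□■□□□□□□■□
7) □□■■□□□□□■■■■□□□
8) ■□■■□■■■□■□□■□■■
9) ■□■■□■□■□□□□□□■□

1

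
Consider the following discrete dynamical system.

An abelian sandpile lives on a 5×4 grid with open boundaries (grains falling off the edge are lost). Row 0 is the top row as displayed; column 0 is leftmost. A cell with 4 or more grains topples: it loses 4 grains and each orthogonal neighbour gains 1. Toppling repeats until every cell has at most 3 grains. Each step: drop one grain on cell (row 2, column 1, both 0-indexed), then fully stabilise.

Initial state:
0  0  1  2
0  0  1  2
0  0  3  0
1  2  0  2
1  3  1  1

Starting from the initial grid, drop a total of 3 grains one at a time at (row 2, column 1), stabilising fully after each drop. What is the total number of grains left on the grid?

23

k=0  0  0  1  2
0  0  1  2
0  0  3  0
1  2  0  2
1  3  1  1
k=1  0  0  1  2
0  0  1  2
0  1  3  0
1  2  0  2
1  3  1  1
k=2  0  0  1  2
0  0  1  2
0  2  3  0
1  2  0  2
1  3  1  1
k=3  0  0  1  2
0  0  1  2
0  3  3  0
1  2  0  2
1  3  1  1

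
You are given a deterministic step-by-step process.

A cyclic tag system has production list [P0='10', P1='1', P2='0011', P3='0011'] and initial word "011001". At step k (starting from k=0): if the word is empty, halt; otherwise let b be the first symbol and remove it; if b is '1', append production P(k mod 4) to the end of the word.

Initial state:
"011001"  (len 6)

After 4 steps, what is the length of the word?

7

t=0: "011001"  (len 6)
t=1: "11001"  (len 5)
t=2: "10011"  (len 5)
t=3: "00110011"  (len 8)
t=4: "0110011"  (len 7)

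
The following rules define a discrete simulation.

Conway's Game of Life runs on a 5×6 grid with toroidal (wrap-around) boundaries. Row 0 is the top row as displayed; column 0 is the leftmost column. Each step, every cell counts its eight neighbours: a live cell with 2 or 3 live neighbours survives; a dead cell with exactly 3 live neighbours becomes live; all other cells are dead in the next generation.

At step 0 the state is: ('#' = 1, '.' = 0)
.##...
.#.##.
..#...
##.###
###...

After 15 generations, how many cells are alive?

8

step 0: .##...
.#.##.
..#...
##.###
###...
step 1: ......
.#.#..
......
...###
....#.
step 2: ......
......
..##..
...###
...###
step 3: ....#.
......
..##..
.....#
...#.#
step 4: ....#.
...#..
......
..##..
.....#
step 5: ....#.
......
..##..
......
...##.
step 6: ...##.
...#..
......
..#.#.
...##.
step 7: ..#...
...##.
...#..
....#.
..#..#
step 8: ..#.#.
..###.
...#..
...##.
...#..
step 9: ..#.#.
..#.#.
......
..###.
..#...
step 10: .##...
......
..#.#.
..##..
.##.#.
step 11: .###..
.###..
..#...
....#.
......
step 12: .#.#..
......
.##...
......
..##..
step 13: ...#..
.#....
......
.#.#..
..##..
step 14: ...#..
......
..#...
...#..
...##.
step 15: ...##.
......
......
..###.
..###.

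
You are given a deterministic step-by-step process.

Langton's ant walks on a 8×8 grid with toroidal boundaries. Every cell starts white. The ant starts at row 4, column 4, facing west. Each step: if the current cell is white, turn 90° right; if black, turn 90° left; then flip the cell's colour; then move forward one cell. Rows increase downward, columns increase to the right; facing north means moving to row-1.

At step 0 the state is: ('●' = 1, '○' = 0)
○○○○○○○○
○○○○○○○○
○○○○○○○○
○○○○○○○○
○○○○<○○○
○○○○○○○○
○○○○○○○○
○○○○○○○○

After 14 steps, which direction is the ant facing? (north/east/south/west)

east

0) ○○○○○○○○
○○○○○○○○
○○○○○○○○
○○○○○○○○
○○○○<○○○
○○○○○○○○
○○○○○○○○
○○○○○○○○
1) ○○○○○○○○
○○○○○○○○
○○○○○○○○
○○○○^○○○
○○○○●○○○
○○○○○○○○
○○○○○○○○
○○○○○○○○
2) ○○○○○○○○
○○○○○○○○
○○○○○○○○
○○○○●>○○
○○○○●○○○
○○○○○○○○
○○○○○○○○
○○○○○○○○
3) ○○○○○○○○
○○○○○○○○
○○○○○○○○
○○○○●●○○
○○○○●v○○
○○○○○○○○
○○○○○○○○
○○○○○○○○
4) ○○○○○○○○
○○○○○○○○
○○○○○○○○
○○○○●●○○
○○○○<●○○
○○○○○○○○
○○○○○○○○
○○○○○○○○
5) ○○○○○○○○
○○○○○○○○
○○○○○○○○
○○○○●●○○
○○○○○●○○
○○○○v○○○
○○○○○○○○
○○○○○○○○
6) ○○○○○○○○
○○○○○○○○
○○○○○○○○
○○○○●●○○
○○○○○●○○
○○○<●○○○
○○○○○○○○
○○○○○○○○
7) ○○○○○○○○
○○○○○○○○
○○○○○○○○
○○○○●●○○
○○○^○●○○
○○○●●○○○
○○○○○○○○
○○○○○○○○
8) ○○○○○○○○
○○○○○○○○
○○○○○○○○
○○○○●●○○
○○○●>●○○
○○○●●○○○
○○○○○○○○
○○○○○○○○
9) ○○○○○○○○
○○○○○○○○
○○○○○○○○
○○○○●●○○
○○○●●●○○
○○○●v○○○
○○○○○○○○
○○○○○○○○
10) ○○○○○○○○
○○○○○○○○
○○○○○○○○
○○○○●●○○
○○○●●●○○
○○○●○>○○
○○○○○○○○
○○○○○○○○
11) ○○○○○○○○
○○○○○○○○
○○○○○○○○
○○○○●●○○
○○○●●●○○
○○○●○●○○
○○○○○v○○
○○○○○○○○
12) ○○○○○○○○
○○○○○○○○
○○○○○○○○
○○○○●●○○
○○○●●●○○
○○○●○●○○
○○○○<●○○
○○○○○○○○
13) ○○○○○○○○
○○○○○○○○
○○○○○○○○
○○○○●●○○
○○○●●●○○
○○○●^●○○
○○○○●●○○
○○○○○○○○
14) ○○○○○○○○
○○○○○○○○
○○○○○○○○
○○○○●●○○
○○○●●●○○
○○○●●>○○
○○○○●●○○
○○○○○○○○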